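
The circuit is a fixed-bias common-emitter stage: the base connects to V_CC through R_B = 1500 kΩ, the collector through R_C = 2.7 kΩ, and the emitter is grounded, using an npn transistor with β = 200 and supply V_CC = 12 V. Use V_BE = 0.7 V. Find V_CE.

Base loop: V_CC = I_B·R_B + V_BE, so I_B = (12 − 0.7)/1500 kΩ = 0.00753 mA.
In the active region I_C = β·I_B = 200 × 0.00753 = 1.51 mA.
Collector loop: V_CE = V_CC − I_C·R_C = 12 − 1.51×2.7 = 7.93 V.
Since V_CE = 7.93 V > V_CE(sat) ≈ 0.2 V, the transistor is in the active region as assumed.

V_CE ≈ 7.9 V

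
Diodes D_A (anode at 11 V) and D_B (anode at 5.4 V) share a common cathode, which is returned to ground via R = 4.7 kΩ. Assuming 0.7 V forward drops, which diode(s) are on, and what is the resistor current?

Assume both conduct. Then node N would need to be at both 11−0.7 = 10.3 V and 5.4−0.7 = 4.7 V, which is impossible.
Assume only D_A conducts: V_N = 11 − 0.7 = 10.3 V, so I_R = 10.3/4.7 = 2.19 mA.
Check D_B: its anode-to-cathode voltage is 5.4 − 10.3 = -4.9 V < 0.7 V, so it is off. The assumption is consistent.

Only D_A conducts; I_R ≈ 2.2 mA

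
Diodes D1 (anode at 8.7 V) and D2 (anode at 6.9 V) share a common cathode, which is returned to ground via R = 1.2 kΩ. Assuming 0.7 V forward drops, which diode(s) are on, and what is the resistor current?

Assume both conduct. Then node N would need to be at both 8.7−0.7 = 8 V and 6.9−0.7 = 6.2 V, which is impossible.
Assume only D1 conducts: V_N = 8.7 − 0.7 = 8 V, so I_R = 8/1.2 = 6.67 mA.
Check D2: its anode-to-cathode voltage is 6.9 − 8 = -1.1 V < 0.7 V, so it is off. The assumption is consistent.

Only D1 conducts; I_R ≈ 6.7 mA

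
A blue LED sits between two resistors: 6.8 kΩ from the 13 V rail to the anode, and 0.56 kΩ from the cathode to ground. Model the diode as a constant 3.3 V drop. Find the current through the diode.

I ≈ 1.3 mA

The two resistors are in series with the diode, so KVL gives 13 = I·6.8 + 3.3 + I·0.56.
I = (13 − 3.3) / (6.8 + 0.56) kΩ = 9.7 / 7.36 = 1.32 mA.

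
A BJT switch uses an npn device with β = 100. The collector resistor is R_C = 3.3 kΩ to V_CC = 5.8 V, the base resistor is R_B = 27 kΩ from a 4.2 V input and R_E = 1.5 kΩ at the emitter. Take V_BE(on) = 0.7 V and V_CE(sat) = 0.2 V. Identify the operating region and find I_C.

Assume active: I_B = (4.2 − 0.7)/(27 + 101×1.5) = 0.0196 mA, I_C = β·I_B = 1.96 mA.
Then V_CE = 5.8 − 1.96×3.3 − 1.98×1.5 = -3.64 V < 0.2 V — the active assumption fails.
Re-solve with V_CE = 0.2 V. KCL at the emitter: V_E/R_E = (V_BB−0.7−V_E)/R_B + (V_CC−0.2−V_E)/R_C, giving V_E = 1.81 V.
I_C = (V_CC − 0.2 − V_E)/R_C = (5.6 − 1.81)/3.3 = 1.15 mA.
Check: I_B = (3.5 − 1.81)/27 = 0.0624 mA, and β·I_B = 6.24 mA > I_C, confirming saturation.

saturation; I_C ≈ 1.1 mA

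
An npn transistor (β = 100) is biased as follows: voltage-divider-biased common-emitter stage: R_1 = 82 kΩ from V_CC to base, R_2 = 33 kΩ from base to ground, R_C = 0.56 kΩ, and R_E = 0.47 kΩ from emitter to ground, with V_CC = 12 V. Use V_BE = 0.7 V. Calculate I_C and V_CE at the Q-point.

Thevenize the base divider: V_Th = V_CC·R_2/(R_1+R_2) = 12×33/115 = 3.44 V, R_Th = R_1‖R_2 = 23.5 kΩ.
Base-emitter loop: V_Th = I_B·R_Th + V_BE + (β+1)I_B·R_E, so I_B = (3.44 − 0.7) / (23.5 + 101×0.47) = 0.0386 mA.
I_C = β·I_B = 100×0.0386 = 3.86 mA, and I_E = (β+1)I_B = 3.9 mA.
V_CE = V_CC − I_C·R_C − I_E·R_E = 12 − 3.86×0.56 − 3.9×0.47 = 8 V.
V_CE = 8 V > 0.2 V confirms active-region operation.

I_C ≈ 3.9 mA, V_CE ≈ 8 V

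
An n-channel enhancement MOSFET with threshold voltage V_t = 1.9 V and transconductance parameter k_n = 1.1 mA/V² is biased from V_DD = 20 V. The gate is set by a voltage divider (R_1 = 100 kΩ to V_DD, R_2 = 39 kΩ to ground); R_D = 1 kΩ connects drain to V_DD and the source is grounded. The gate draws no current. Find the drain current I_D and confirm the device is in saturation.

I_D ≈ 7.6 mA

V_G = V_DD·R_2/(R_1+R_2) = 20×39/139 = 5.61 V. With the source grounded, V_GS = V_G = 5.61 V.
Assume saturation: I_D = (k_n/2)(V_GS − V_t)² = (1.1/2)×(5.61 − 1.9)² = 0.55×3.71² = 7.58 mA.
V_DS = V_DD − I_D·R_D = 20 − 7.58×1 = 12.4 V.
Saturation requires V_DS ≥ V_GS − V_t = 3.71 V; 12.4 ≥ 3.71 ✓.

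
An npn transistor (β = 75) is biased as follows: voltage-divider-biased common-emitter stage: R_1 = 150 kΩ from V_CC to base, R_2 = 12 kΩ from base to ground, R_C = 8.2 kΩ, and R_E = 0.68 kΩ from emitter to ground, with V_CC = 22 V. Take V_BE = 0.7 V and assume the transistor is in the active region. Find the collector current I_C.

Thevenize the base divider: V_Th = V_CC·R_2/(R_1+R_2) = 22×12/162 = 1.63 V, R_Th = R_1‖R_2 = 11.1 kΩ.
Base-emitter loop: V_Th = I_B·R_Th + V_BE + (β+1)I_B·R_E, so I_B = (1.63 − 0.7) / (11.1 + 76×0.68) = 0.0148 mA.
I_C = β·I_B = 75×0.0148 = 1.11 mA, and I_E = (β+1)I_B = 1.13 mA.
V_CE = V_CC − I_C·R_C − I_E·R_E = 22 − 1.11×8.2 − 1.13×0.68 = 12.1 V.
V_CE = 12.1 V > 0.2 V confirms active-region operation.

I_C ≈ 1.1 mA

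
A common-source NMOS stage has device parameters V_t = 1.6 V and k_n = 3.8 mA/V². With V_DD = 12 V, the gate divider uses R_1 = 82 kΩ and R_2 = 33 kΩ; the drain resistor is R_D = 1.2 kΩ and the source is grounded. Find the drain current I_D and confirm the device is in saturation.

V_G = V_DD·R_2/(R_1+R_2) = 12×33/115 = 3.44 V. With the source grounded, V_GS = V_G = 3.44 V.
Assume saturation: I_D = (k_n/2)(V_GS − V_t)² = (3.8/2)×(3.44 − 1.6)² = 1.9×1.84² = 6.46 mA.
V_DS = V_DD − I_D·R_D = 12 − 6.46×1.2 = 4.25 V.
Saturation requires V_DS ≥ V_GS − V_t = 1.84 V; 4.25 ≥ 1.84 ✓.

I_D ≈ 6.5 mA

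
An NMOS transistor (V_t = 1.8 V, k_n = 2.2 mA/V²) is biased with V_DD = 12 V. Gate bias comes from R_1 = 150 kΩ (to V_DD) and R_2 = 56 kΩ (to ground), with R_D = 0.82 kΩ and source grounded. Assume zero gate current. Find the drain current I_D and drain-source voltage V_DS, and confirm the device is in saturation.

I_D ≈ 2.4 mA, V_DS ≈ 10 V

V_G = V_DD·R_2/(R_1+R_2) = 12×56/206 = 3.26 V. With the source grounded, V_GS = V_G = 3.26 V.
Assume saturation: I_D = (k_n/2)(V_GS − V_t)² = (2.2/2)×(3.26 − 1.8)² = 1.1×1.46² = 2.35 mA.
V_DS = V_DD − I_D·R_D = 12 − 2.35×0.82 = 10.1 V.
Saturation requires V_DS ≥ V_GS − V_t = 1.46 V; 10.1 ≥ 1.46 ✓.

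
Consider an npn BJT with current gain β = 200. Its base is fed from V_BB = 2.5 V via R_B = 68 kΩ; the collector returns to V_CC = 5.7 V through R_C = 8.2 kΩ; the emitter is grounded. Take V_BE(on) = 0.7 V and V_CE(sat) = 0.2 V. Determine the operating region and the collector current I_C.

Assume active: I_B = (2.5 − 0.7)/68 = 0.0265 mA, giving I_C = β·I_B = 5.29 mA.
But then V_CE = 5.7 − 5.29×8.2 = -37.7 V < V_CE(sat) = 0.2 V — impossible in the active region.
So the transistor is saturated. With V_CE = 0.2 V, I_C = (V_CC − 0.2)/R_C = 5.5/8.2 = 0.671 mA.
Check: β·I_B = 5.29 mA > I_C = 0.671 mA, confirming saturation.

saturation; I_C ≈ 0.67 mA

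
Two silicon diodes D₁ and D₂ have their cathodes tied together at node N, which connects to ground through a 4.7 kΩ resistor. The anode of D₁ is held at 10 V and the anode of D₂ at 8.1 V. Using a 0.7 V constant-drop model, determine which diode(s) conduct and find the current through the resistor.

Assume both conduct. Then node N would need to be at both 10−0.7 = 9.3 V and 8.1−0.7 = 7.4 V, which is impossible.
Assume only D₁ conducts: V_N = 10 − 0.7 = 9.3 V, so I_R = 9.3/4.7 = 1.98 mA.
Check D₂: its anode-to-cathode voltage is 8.1 − 9.3 = -1.2 V < 0.7 V, so it is off. The assumption is consistent.

Only D₁ conducts; I_R ≈ 2 mA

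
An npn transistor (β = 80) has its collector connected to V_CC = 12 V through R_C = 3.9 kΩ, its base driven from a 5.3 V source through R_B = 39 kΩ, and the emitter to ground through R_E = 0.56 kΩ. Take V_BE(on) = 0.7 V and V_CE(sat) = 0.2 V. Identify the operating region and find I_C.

Assume active: I_B = (5.3 − 0.7)/(39 + 81×0.56) = 0.0545 mA, I_C = β·I_B = 4.36 mA.
Then V_CE = 12 − 4.36×3.9 − 4.42×0.56 = -7.49 V < 0.2 V — the active assumption fails.
Re-solve with V_CE = 0.2 V. KCL at the emitter: V_E/R_E = (V_BB−0.7−V_E)/R_B + (V_CC−0.2−V_E)/R_C, giving V_E = 1.52 V.
I_C = (V_CC − 0.2 − V_E)/R_C = (11.8 − 1.52)/3.9 = 2.64 mA.
Check: I_B = (4.6 − 1.52)/39 = 0.079 mA, and β·I_B = 6.32 mA > I_C, confirming saturation.

saturation; I_C ≈ 2.6 mA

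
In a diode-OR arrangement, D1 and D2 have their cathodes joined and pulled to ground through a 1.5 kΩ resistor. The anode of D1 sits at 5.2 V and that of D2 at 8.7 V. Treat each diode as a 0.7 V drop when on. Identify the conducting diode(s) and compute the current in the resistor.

Only D2 conducts; I_R ≈ 5.3 mA

Assume both conduct. Then node N would need to be at both 5.2−0.7 = 4.5 V and 8.7−0.7 = 8 V, which is impossible.
Assume only D2 conducts: V_N = 8.7 − 0.7 = 8 V, so I_R = 8/1.5 = 5.33 mA.
Check D1: its anode-to-cathode voltage is 5.2 − 8 = -2.8 V < 0.7 V, so it is off. The assumption is consistent.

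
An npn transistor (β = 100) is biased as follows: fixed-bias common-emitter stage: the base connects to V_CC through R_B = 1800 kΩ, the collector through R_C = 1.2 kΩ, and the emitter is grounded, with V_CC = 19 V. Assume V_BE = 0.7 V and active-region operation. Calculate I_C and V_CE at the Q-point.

I_C ≈ 1 mA, V_CE ≈ 18 V

Base loop: V_CC = I_B·R_B + V_BE, so I_B = (19 − 0.7)/1800 kΩ = 0.0102 mA.
In the active region I_C = β·I_B = 100 × 0.0102 = 1.02 mA.
Collector loop: V_CE = V_CC − I_C·R_C = 19 − 1.02×1.2 = 17.8 V.
Since V_CE = 17.8 V > V_CE(sat) ≈ 0.2 V, the transistor is in the active region as assumed.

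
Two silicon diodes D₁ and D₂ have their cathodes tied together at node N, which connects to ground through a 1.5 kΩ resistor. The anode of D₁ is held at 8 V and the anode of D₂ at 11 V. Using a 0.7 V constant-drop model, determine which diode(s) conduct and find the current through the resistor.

Assume both conduct. Then node N would need to be at both 8−0.7 = 7.3 V and 11−0.7 = 10.3 V, which is impossible.
Assume only D₂ conducts: V_N = 11 − 0.7 = 10.3 V, so I_R = 10.3/1.5 = 6.87 mA.
Check D₁: its anode-to-cathode voltage is 8 − 10.3 = -2.3 V < 0.7 V, so it is off. The assumption is consistent.

Only D₂ conducts; I_R ≈ 6.9 mA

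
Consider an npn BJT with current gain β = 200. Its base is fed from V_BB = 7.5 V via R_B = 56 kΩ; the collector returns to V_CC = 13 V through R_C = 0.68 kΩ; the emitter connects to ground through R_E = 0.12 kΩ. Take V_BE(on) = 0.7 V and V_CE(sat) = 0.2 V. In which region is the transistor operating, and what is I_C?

saturation; I_C ≈ 16 mA

Assume active: I_B = (7.5 − 0.7)/(56 + 201×0.12) = 0.0849 mA, I_C = β·I_B = 17 mA.
Then V_CE = 13 − 17×0.68 − 17.1×0.12 = -0.59 V < 0.2 V — the active assumption fails.
Re-solve with V_CE = 0.2 V. KCL at the emitter: V_E/R_E = (V_BB−0.7−V_E)/R_B + (V_CC−0.2−V_E)/R_C, giving V_E = 1.93 V.
I_C = (V_CC − 0.2 − V_E)/R_C = (12.8 − 1.93)/0.68 = 16 mA.
Check: I_B = (6.8 − 1.93)/56 = 0.087 mA, and β·I_B = 17.4 mA > I_C, confirming saturation.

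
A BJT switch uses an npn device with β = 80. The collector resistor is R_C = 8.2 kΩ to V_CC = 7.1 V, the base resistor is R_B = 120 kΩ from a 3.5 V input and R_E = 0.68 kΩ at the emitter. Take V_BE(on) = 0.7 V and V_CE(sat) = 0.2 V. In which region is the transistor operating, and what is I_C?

saturation; I_C ≈ 0.78 mA

Assume active: I_B = (3.5 − 0.7)/(120 + 81×0.68) = 0.016 mA, I_C = β·I_B = 1.28 mA.
Then V_CE = 7.1 − 1.28×8.2 − 1.3×0.68 = -4.27 V < 0.2 V — the active assumption fails.
Re-solve with V_CE = 0.2 V. KCL at the emitter: V_E/R_E = (V_BB−0.7−V_E)/R_B + (V_CC−0.2−V_E)/R_C, giving V_E = 0.54 V.
I_C = (V_CC − 0.2 − V_E)/R_C = (6.9 − 0.54)/8.2 = 0.776 mA.
Check: I_B = (2.8 − 0.54)/120 = 0.0188 mA, and β·I_B = 1.51 mA > I_C, confirming saturation.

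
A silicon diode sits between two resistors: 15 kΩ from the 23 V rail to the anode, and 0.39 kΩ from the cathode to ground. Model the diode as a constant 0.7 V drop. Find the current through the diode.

The two resistors are in series with the diode, so KVL gives 23 = I·15 + 0.7 + I·0.39.
I = (23 − 0.7) / (15 + 0.39) kΩ = 22.3 / 15.4 = 1.45 mA.

I ≈ 1.4 mA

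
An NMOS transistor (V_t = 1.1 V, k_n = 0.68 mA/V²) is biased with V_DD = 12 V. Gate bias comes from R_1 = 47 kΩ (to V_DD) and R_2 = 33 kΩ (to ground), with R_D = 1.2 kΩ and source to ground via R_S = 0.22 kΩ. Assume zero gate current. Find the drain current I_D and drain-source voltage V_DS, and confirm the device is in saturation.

I_D ≈ 3.3 mA, V_DS ≈ 7.3 V

V_G = V_DD·R_2/(R_1+R_2) = 12×33/80 = 4.95 V.
Assume saturation: I_D = (k_n/2)(V_GS − V_t)² with V_GS = V_G − I_D·R_S = 4.95 − 0.22·I_D.
Substituting gives 0.0165·I_D² − 1.58·I_D + 5.04 = 0, with roots I_D = 3.31 or 92.5 mA.
The root I_D = 92.5 mA gives V_GS = -15.4 V ≤ V_t, so take I_D = 3.31 mA.
Then V_GS = 4.22 V and V_DS = V_DD − I_D(R_D+R_S) = 12 − 3.31×1.42 = 7.3 V.
Saturation requires V_DS ≥ V_GS − V_t = 3.12 V; 7.3 ≥ 3.12 ✓.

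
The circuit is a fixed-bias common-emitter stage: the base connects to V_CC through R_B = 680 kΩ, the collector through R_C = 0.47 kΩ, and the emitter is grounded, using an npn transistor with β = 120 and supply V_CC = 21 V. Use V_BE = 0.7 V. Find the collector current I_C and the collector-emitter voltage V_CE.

I_C ≈ 3.6 mA, V_CE ≈ 19 V

Base loop: V_CC = I_B·R_B + V_BE, so I_B = (21 − 0.7)/680 kΩ = 0.0299 mA.
In the active region I_C = β·I_B = 120 × 0.0299 = 3.58 mA.
Collector loop: V_CE = V_CC − I_C·R_C = 21 − 3.58×0.47 = 19.3 V.
Since V_CE = 19.3 V > V_CE(sat) ≈ 0.2 V, the transistor is in the active region as assumed.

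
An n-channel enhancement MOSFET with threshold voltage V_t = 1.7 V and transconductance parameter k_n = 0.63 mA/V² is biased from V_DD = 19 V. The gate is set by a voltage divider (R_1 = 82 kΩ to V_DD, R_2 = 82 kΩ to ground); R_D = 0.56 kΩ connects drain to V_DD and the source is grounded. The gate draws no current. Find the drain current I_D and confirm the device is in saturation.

V_G = V_DD·R_2/(R_1+R_2) = 19×82/164 = 9.5 V. With the source grounded, V_GS = V_G = 9.5 V.
Assume saturation: I_D = (k_n/2)(V_GS − V_t)² = (0.63/2)×(9.5 − 1.7)² = 0.315×7.8² = 19.2 mA.
V_DS = V_DD − I_D·R_D = 19 − 19.2×0.56 = 8.27 V.
Saturation requires V_DS ≥ V_GS − V_t = 7.8 V; 8.27 ≥ 7.8 ✓.

I_D ≈ 19 mA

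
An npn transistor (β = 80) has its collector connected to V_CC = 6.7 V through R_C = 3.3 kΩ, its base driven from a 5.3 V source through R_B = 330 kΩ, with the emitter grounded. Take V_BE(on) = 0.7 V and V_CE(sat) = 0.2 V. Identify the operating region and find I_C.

Assume active. Base-emitter loop: I_B = (V_BB − V_BE)/R_B = (5.3 − 0.7)/330 = 0.0139 mA.
I_C = β·I_B = 80×0.0139 = 1.12 mA.
V_CE = V_CC − I_C·R_C = 6.7 − 1.12×3.3 = 3.02 V > V_CE(sat), so the active-region assumption holds.

active; I_C ≈ 1.1 mA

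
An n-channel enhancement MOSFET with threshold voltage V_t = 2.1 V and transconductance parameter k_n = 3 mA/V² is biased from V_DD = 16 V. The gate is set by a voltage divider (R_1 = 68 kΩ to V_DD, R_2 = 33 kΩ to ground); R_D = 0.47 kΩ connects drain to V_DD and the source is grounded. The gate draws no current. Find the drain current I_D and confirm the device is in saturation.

V_G = V_DD·R_2/(R_1+R_2) = 16×33/101 = 5.23 V. With the source grounded, V_GS = V_G = 5.23 V.
Assume saturation: I_D = (k_n/2)(V_GS − V_t)² = (3/2)×(5.23 − 2.1)² = 1.5×3.13² = 14.7 mA.
V_DS = V_DD − I_D·R_D = 16 − 14.7×0.47 = 9.1 V.
Saturation requires V_DS ≥ V_GS − V_t = 3.13 V; 9.1 ≥ 3.13 ✓.

I_D ≈ 15 mA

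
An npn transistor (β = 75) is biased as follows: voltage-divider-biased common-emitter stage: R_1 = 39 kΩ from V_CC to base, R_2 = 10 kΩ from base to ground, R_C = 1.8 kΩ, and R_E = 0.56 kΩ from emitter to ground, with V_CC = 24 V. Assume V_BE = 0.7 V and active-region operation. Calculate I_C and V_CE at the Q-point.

Thevenize the base divider: V_Th = V_CC·R_2/(R_1+R_2) = 24×10/49 = 4.9 V, R_Th = R_1‖R_2 = 7.96 kΩ.
Base-emitter loop: V_Th = I_B·R_Th + V_BE + (β+1)I_B·R_E, so I_B = (4.9 − 0.7) / (7.96 + 76×0.56) = 0.0831 mA.
I_C = β·I_B = 75×0.0831 = 6.23 mA, and I_E = (β+1)I_B = 6.32 mA.
V_CE = V_CC − I_C·R_C − I_E·R_E = 24 − 6.23×1.8 − 6.32×0.56 = 9.25 V.
V_CE = 9.25 V > 0.2 V confirms active-region operation.

I_C ≈ 6.2 mA, V_CE ≈ 9.2 V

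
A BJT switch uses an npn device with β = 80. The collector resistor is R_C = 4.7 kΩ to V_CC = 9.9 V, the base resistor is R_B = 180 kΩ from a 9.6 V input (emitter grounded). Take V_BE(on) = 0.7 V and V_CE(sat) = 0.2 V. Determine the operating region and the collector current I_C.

saturation; I_C ≈ 2.1 mA

Assume active: I_B = (9.6 − 0.7)/180 = 0.0494 mA, giving I_C = β·I_B = 3.96 mA.
But then V_CE = 9.9 − 3.96×4.7 = -8.69 V < V_CE(sat) = 0.2 V — impossible in the active region.
So the transistor is saturated. With V_CE = 0.2 V, I_C = (V_CC − 0.2)/R_C = 9.7/4.7 = 2.06 mA.
Check: β·I_B = 3.96 mA > I_C = 2.06 mA, confirming saturation.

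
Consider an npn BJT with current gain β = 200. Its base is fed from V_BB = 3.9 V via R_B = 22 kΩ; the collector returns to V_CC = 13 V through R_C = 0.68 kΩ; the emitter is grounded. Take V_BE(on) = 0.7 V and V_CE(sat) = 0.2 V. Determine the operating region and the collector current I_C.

Assume active: I_B = (3.9 − 0.7)/22 = 0.145 mA, giving I_C = β·I_B = 29.1 mA.
But then V_CE = 13 − 29.1×0.68 = -6.78 V < V_CE(sat) = 0.2 V — impossible in the active region.
So the transistor is saturated. With V_CE = 0.2 V, I_C = (V_CC − 0.2)/R_C = 12.8/0.68 = 18.8 mA.
Check: β·I_B = 29.1 mA > I_C = 18.8 mA, confirming saturation.

saturation; I_C ≈ 19 mA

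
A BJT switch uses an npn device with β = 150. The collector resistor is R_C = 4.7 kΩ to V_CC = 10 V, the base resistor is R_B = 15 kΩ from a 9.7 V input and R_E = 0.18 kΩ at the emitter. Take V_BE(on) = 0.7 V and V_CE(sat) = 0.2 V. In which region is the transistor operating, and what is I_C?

saturation; I_C ≈ 2 mA

Assume active: I_B = (9.7 − 0.7)/(15 + 151×0.18) = 0.213 mA, I_C = β·I_B = 32 mA.
Then V_CE = 10 − 32×4.7 − 32.2×0.18 = -146 V < 0.2 V — the active assumption fails.
Re-solve with V_CE = 0.2 V. KCL at the emitter: V_E/R_E = (V_BB−0.7−V_E)/R_B + (V_CC−0.2−V_E)/R_C, giving V_E = 0.46 V.
I_C = (V_CC − 0.2 − V_E)/R_C = (9.8 − 0.46)/4.7 = 1.99 mA.
Check: I_B = (9 − 0.46)/15 = 0.569 mA, and β·I_B = 85.4 mA > I_C, confirming saturation.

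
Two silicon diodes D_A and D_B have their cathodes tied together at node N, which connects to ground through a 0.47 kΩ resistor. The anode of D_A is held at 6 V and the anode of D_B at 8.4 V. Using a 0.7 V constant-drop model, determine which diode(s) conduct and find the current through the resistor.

Assume both conduct. Then node N would need to be at both 6−0.7 = 5.3 V and 8.4−0.7 = 7.7 V, which is impossible.
Assume only D_B conducts: V_N = 8.4 − 0.7 = 7.7 V, so I_R = 7.7/0.47 = 16.4 mA.
Check D_A: its anode-to-cathode voltage is 6 − 7.7 = -1.7 V < 0.7 V, so it is off. The assumption is consistent.

Only D_B conducts; I_R ≈ 16 mA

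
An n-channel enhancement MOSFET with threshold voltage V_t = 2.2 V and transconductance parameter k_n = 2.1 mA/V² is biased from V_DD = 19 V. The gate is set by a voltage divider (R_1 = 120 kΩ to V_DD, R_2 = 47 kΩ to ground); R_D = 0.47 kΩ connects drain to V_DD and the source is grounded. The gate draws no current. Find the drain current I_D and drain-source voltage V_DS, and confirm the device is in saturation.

I_D ≈ 10 mA, V_DS ≈ 14 V

V_G = V_DD·R_2/(R_1+R_2) = 19×47/167 = 5.35 V. With the source grounded, V_GS = V_G = 5.35 V.
Assume saturation: I_D = (k_n/2)(V_GS − V_t)² = (2.1/2)×(5.35 − 2.2)² = 1.05×3.15² = 10.4 mA.
V_DS = V_DD − I_D·R_D = 19 − 10.4×0.47 = 14.1 V.
Saturation requires V_DS ≥ V_GS − V_t = 3.15 V; 14.1 ≥ 3.15 ✓.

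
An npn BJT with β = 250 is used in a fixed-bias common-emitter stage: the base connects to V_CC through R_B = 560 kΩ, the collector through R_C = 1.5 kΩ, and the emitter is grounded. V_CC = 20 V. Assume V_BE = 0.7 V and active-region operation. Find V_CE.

Base loop: V_CC = I_B·R_B + V_BE, so I_B = (20 − 0.7)/560 kΩ = 0.0345 mA.
In the active region I_C = β·I_B = 250 × 0.0345 = 8.62 mA.
Collector loop: V_CE = V_CC − I_C·R_C = 20 − 8.62×1.5 = 7.08 V.
Since V_CE = 7.08 V > V_CE(sat) ≈ 0.2 V, the transistor is in the active region as assumed.

V_CE ≈ 7.1 V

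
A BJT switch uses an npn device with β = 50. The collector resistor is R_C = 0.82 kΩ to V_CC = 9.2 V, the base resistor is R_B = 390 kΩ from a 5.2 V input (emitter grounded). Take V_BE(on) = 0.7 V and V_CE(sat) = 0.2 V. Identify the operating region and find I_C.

Assume active. Base-emitter loop: I_B = (V_BB − V_BE)/R_B = (5.2 − 0.7)/390 = 0.0115 mA.
I_C = β·I_B = 50×0.0115 = 0.577 mA.
V_CE = V_CC − I_C·R_C = 9.2 − 0.577×0.82 = 8.73 V > V_CE(sat), so the active-region assumption holds.

active; I_C ≈ 0.58 mA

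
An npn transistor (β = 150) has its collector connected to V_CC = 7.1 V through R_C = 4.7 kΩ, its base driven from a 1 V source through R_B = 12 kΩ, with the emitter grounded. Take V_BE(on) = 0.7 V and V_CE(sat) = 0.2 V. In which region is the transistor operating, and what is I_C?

Assume active: I_B = (1 − 0.7)/12 = 0.025 mA, giving I_C = β·I_B = 3.75 mA.
But then V_CE = 7.1 − 3.75×4.7 = -10.5 V < V_CE(sat) = 0.2 V — impossible in the active region.
So the transistor is saturated. With V_CE = 0.2 V, I_C = (V_CC − 0.2)/R_C = 6.9/4.7 = 1.47 mA.
Check: β·I_B = 3.75 mA > I_C = 1.47 mA, confirming saturation.

saturation; I_C ≈ 1.5 mA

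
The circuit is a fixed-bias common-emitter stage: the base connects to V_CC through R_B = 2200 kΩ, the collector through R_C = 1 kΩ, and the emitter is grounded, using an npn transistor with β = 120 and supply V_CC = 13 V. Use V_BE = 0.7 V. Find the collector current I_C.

Base loop: V_CC = I_B·R_B + V_BE, so I_B = (13 − 0.7)/2200 kΩ = 0.00559 mA.
In the active region I_C = β·I_B = 120 × 0.00559 = 0.671 mA.
Collector loop: V_CE = V_CC − I_C·R_C = 13 − 0.671×1 = 12.3 V.
Since V_CE = 12.3 V > V_CE(sat) ≈ 0.2 V, the transistor is in the active region as assumed.

I_C ≈ 0.67 mA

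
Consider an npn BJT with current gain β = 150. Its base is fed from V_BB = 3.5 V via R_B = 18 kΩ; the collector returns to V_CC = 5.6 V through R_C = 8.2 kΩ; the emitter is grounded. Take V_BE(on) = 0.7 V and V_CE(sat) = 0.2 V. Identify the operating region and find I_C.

Assume active: I_B = (3.5 − 0.7)/18 = 0.156 mA, giving I_C = β·I_B = 23.3 mA.
But then V_CE = 5.6 − 23.3×8.2 = -186 V < V_CE(sat) = 0.2 V — impossible in the active region.
So the transistor is saturated. With V_CE = 0.2 V, I_C = (V_CC − 0.2)/R_C = 5.4/8.2 = 0.659 mA.
Check: β·I_B = 23.3 mA > I_C = 0.659 mA, confirming saturation.

saturation; I_C ≈ 0.66 mA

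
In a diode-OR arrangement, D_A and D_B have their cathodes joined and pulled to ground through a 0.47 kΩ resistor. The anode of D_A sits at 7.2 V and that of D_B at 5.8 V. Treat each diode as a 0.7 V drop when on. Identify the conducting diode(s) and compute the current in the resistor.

Only D_A conducts; I_R ≈ 14 mA

Assume both conduct. Then node N would need to be at both 7.2−0.7 = 6.5 V and 5.8−0.7 = 5.1 V, which is impossible.
Assume only D_A conducts: V_N = 7.2 − 0.7 = 6.5 V, so I_R = 6.5/0.47 = 13.8 mA.
Check D_B: its anode-to-cathode voltage is 5.8 − 6.5 = -0.7 V < 0.7 V, so it is off. The assumption is consistent.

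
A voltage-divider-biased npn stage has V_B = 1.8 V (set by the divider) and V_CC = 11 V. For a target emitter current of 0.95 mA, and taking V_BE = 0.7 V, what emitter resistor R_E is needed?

V_E = V_B − V_BE = 1.8 − 0.7 = 1.1 V.
R_E = V_E / I_E = 1.1 / 0.95 = 1.16 kΩ.

R_E ≈ 1.2 kΩ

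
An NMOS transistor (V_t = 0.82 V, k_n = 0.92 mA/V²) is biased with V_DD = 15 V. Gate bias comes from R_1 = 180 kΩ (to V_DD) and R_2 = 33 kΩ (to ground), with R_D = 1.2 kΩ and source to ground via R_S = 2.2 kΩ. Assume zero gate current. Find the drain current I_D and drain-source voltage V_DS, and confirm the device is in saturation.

V_G = V_DD·R_2/(R_1+R_2) = 15×33/213 = 2.32 V.
Assume saturation: I_D = (k_n/2)(V_GS − V_t)² with V_GS = V_G − I_D·R_S = 2.32 − 2.2·I_D.
Substituting gives 2.23·I_D² − 4.04·I_D + 1.04 = 0, with roots I_D = 0.31 or 1.51 mA.
The root I_D = 1.51 mA gives V_GS = -0.989 V ≤ V_t, so take I_D = 0.31 mA.
Then V_GS = 1.64 V and V_DS = V_DD − I_D(R_D+R_S) = 15 − 0.31×3.4 = 13.9 V.
Saturation requires V_DS ≥ V_GS − V_t = 0.821 V; 13.9 ≥ 0.821 ✓.

I_D ≈ 0.31 mA, V_DS ≈ 14 V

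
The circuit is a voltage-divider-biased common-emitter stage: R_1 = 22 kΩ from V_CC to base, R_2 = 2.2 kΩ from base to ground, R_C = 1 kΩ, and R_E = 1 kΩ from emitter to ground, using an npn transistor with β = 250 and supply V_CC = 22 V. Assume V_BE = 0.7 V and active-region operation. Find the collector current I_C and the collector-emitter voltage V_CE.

I_C ≈ 1.3 mA, V_CE ≈ 19 V

Thevenize the base divider: V_Th = V_CC·R_2/(R_1+R_2) = 22×2.2/24.2 = 2 V, R_Th = R_1‖R_2 = 2 kΩ.
Base-emitter loop: V_Th = I_B·R_Th + V_BE + (β+1)I_B·R_E, so I_B = (2 − 0.7) / (2 + 251×1) = 0.00514 mA.
I_C = β·I_B = 250×0.00514 = 1.28 mA, and I_E = (β+1)I_B = 1.29 mA.
V_CE = V_CC − I_C·R_C − I_E·R_E = 22 − 1.28×1 − 1.29×1 = 19.4 V.
V_CE = 19.4 V > 0.2 V confirms active-region operation.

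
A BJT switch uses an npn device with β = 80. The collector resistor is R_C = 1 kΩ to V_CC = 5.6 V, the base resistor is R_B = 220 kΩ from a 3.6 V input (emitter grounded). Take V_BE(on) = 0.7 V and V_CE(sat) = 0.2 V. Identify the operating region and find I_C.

Assume active. Base-emitter loop: I_B = (V_BB − V_BE)/R_B = (3.6 − 0.7)/220 = 0.0132 mA.
I_C = β·I_B = 80×0.0132 = 1.05 mA.
V_CE = V_CC − I_C·R_C = 5.6 − 1.05×1 = 4.55 V > V_CE(sat), so the active-region assumption holds.

active; I_C ≈ 1.1 mA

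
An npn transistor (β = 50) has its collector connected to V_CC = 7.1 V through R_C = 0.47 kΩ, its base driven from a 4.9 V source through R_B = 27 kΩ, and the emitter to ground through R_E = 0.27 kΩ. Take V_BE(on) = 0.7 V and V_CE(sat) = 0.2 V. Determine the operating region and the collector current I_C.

Assume active. Base-emitter loop: I_B = (V_BB − V_BE)/(R_B + (β+1)R_E) = (4.9 − 0.7)/(27 + 51×0.27) = 0.103 mA.
I_C = β·I_B = 50×0.103 = 5.15 mA.
V_CE = V_CC − I_C·R_C − I_E·R_E = 7.1 − 5.15×0.47 − 5.25×0.27 = 3.26 V > V_CE(sat), so the active-region assumption holds.

active; I_C ≈ 5.2 mA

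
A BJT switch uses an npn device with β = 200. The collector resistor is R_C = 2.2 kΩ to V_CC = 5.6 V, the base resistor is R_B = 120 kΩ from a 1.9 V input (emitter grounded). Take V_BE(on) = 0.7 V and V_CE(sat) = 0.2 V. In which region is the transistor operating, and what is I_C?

active; I_C ≈ 2 mA

Assume active. Base-emitter loop: I_B = (V_BB − V_BE)/R_B = (1.9 − 0.7)/120 = 0.01 mA.
I_C = β·I_B = 200×0.01 = 2 mA.
V_CE = V_CC − I_C·R_C = 5.6 − 2×2.2 = 1.2 V > V_CE(sat), so the active-region assumption holds.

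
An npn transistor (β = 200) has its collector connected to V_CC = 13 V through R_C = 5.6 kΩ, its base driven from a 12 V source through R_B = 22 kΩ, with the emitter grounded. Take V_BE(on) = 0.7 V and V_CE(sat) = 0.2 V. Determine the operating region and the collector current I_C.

Assume active: I_B = (12 − 0.7)/22 = 0.514 mA, giving I_C = β·I_B = 103 mA.
But then V_CE = 13 − 103×5.6 = -562 V < V_CE(sat) = 0.2 V — impossible in the active region.
So the transistor is saturated. With V_CE = 0.2 V, I_C = (V_CC − 0.2)/R_C = 12.8/5.6 = 2.29 mA.
Check: β·I_B = 103 mA > I_C = 2.29 mA, confirming saturation.

saturation; I_C ≈ 2.3 mA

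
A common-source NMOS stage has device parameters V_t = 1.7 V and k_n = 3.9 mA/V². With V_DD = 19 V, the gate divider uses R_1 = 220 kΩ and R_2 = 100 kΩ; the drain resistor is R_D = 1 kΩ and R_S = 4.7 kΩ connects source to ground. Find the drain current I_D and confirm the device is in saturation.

I_D ≈ 0.77 mA

V_G = V_DD·R_2/(R_1+R_2) = 19×100/320 = 5.94 V.
Assume saturation: I_D = (k_n/2)(V_GS − V_t)² with V_GS = V_G − I_D·R_S = 5.94 − 4.7·I_D.
Substituting gives 43.1·I_D² − 78.7·I_D + 35 = 0, with roots I_D = 0.768 or 1.06 mA.
The root I_D = 1.06 mA gives V_GS = 0.963 V ≤ V_t, so take I_D = 0.768 mA.
Then V_GS = 2.33 V and V_DS = V_DD − I_D(R_D+R_S) = 19 − 0.768×5.7 = 14.6 V.
Saturation requires V_DS ≥ V_GS − V_t = 0.628 V; 14.6 ≥ 0.628 ✓.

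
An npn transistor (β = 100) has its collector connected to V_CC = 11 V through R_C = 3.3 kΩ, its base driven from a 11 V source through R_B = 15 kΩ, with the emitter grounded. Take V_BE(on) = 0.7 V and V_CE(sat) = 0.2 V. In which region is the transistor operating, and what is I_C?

saturation; I_C ≈ 3.3 mA

Assume active: I_B = (11 − 0.7)/15 = 0.687 mA, giving I_C = β·I_B = 68.7 mA.
But then V_CE = 11 − 68.7×3.3 = -216 V < V_CE(sat) = 0.2 V — impossible in the active region.
So the transistor is saturated. With V_CE = 0.2 V, I_C = (V_CC − 0.2)/R_C = 10.8/3.3 = 3.27 mA.
Check: β·I_B = 68.7 mA > I_C = 3.27 mA, confirming saturation.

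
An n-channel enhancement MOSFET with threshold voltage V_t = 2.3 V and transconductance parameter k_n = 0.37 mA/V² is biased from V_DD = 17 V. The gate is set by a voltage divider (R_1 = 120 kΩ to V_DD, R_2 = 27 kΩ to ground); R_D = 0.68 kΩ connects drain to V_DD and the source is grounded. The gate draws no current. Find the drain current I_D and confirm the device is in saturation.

I_D ≈ 0.13 mA

V_G = V_DD·R_2/(R_1+R_2) = 17×27/147 = 3.12 V. With the source grounded, V_GS = V_G = 3.12 V.
Assume saturation: I_D = (k_n/2)(V_GS − V_t)² = (0.37/2)×(3.12 − 2.3)² = 0.185×0.822² = 0.125 mA.
V_DS = V_DD − I_D·R_D = 17 − 0.125×0.68 = 16.9 V.
Saturation requires V_DS ≥ V_GS − V_t = 0.822 V; 16.9 ≥ 0.822 ✓.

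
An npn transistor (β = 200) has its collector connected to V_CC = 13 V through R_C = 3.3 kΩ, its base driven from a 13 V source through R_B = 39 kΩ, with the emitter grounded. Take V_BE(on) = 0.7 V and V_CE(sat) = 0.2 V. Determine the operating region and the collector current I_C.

Assume active: I_B = (13 − 0.7)/39 = 0.315 mA, giving I_C = β·I_B = 63.1 mA.
But then V_CE = 13 − 63.1×3.3 = -195 V < V_CE(sat) = 0.2 V — impossible in the active region.
So the transistor is saturated. With V_CE = 0.2 V, I_C = (V_CC − 0.2)/R_C = 12.8/3.3 = 3.88 mA.
Check: β·I_B = 63.1 mA > I_C = 3.88 mA, confirming saturation.

saturation; I_C ≈ 3.9 mA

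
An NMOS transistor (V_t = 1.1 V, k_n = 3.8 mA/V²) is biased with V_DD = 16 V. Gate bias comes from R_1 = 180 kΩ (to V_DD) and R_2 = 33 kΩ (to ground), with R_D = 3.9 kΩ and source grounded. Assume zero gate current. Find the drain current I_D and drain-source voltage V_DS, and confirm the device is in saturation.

V_G = V_DD·R_2/(R_1+R_2) = 16×33/213 = 2.48 V. With the source grounded, V_GS = V_G = 2.48 V.
Assume saturation: I_D = (k_n/2)(V_GS − V_t)² = (3.8/2)×(2.48 − 1.1)² = 1.9×1.38² = 3.61 mA.
V_DS = V_DD − I_D·R_D = 16 − 3.61×3.9 = 1.91 V.
Saturation requires V_DS ≥ V_GS − V_t = 1.38 V; 1.91 ≥ 1.38 ✓.

I_D ≈ 3.6 mA, V_DS ≈ 1.9 V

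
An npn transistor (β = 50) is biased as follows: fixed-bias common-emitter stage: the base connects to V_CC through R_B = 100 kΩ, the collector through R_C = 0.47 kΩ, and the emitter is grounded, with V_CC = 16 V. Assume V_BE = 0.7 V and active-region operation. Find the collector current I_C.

I_C ≈ 7.6 mA

Base loop: V_CC = I_B·R_B + V_BE, so I_B = (16 − 0.7)/100 kΩ = 0.153 mA.
In the active region I_C = β·I_B = 50 × 0.153 = 7.65 mA.
Collector loop: V_CE = V_CC − I_C·R_C = 16 − 7.65×0.47 = 12.4 V.
Since V_CE = 12.4 V > V_CE(sat) ≈ 0.2 V, the transistor is in the active region as assumed.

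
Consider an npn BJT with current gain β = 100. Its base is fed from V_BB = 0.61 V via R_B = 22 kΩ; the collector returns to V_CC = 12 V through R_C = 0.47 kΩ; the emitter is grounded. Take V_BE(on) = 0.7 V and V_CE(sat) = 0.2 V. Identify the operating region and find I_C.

cutoff; I_C ≈ 0

V_BB = 0.61 V ≤ V_BE(on) = 0.7 V, so the base-emitter junction is not forward biased.
The transistor is in cutoff: I_B = I_C = 0.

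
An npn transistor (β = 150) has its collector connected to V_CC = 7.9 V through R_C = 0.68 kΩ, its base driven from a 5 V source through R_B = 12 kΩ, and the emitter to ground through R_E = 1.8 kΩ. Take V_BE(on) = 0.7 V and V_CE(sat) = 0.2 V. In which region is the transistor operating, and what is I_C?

active; I_C ≈ 2.3 mA

Assume active. Base-emitter loop: I_B = (V_BB − V_BE)/(R_B + (β+1)R_E) = (5 − 0.7)/(12 + 151×1.8) = 0.0152 mA.
I_C = β·I_B = 150×0.0152 = 2.27 mA.
V_CE = V_CC − I_C·R_C − I_E·R_E = 7.9 − 2.27×0.68 − 2.29×1.8 = 2.24 V > V_CE(sat), so the active-region assumption holds.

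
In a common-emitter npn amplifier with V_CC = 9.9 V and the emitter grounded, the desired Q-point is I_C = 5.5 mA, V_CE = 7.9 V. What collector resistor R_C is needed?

R_C ≈ 0.36 kΩ

Collector loop: V_CC = I_C·R_C + V_CE.
R_C = (V_CC − V_CE)/I_C = (9.9 − 7.9)/5.5 = 0.364 kΩ.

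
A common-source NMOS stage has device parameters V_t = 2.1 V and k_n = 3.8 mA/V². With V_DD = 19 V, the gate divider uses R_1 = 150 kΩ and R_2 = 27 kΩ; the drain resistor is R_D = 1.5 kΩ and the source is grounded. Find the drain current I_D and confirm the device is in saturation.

V_G = V_DD·R_2/(R_1+R_2) = 19×27/177 = 2.9 V. With the source grounded, V_GS = V_G = 2.9 V.
Assume saturation: I_D = (k_n/2)(V_GS − V_t)² = (3.8/2)×(2.9 − 2.1)² = 1.9×0.798² = 1.21 mA.
V_DS = V_DD − I_D·R_D = 19 − 1.21×1.5 = 17.2 V.
Saturation requires V_DS ≥ V_GS − V_t = 0.798 V; 17.2 ≥ 0.798 ✓.

I_D ≈ 1.2 mA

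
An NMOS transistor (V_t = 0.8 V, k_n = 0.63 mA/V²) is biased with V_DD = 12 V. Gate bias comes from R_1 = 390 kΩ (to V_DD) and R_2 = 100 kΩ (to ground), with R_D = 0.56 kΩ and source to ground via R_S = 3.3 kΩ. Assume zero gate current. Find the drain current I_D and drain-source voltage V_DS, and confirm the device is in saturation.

I_D ≈ 0.24 mA, V_DS ≈ 11 V

V_G = V_DD·R_2/(R_1+R_2) = 12×100/490 = 2.45 V.
Assume saturation: I_D = (k_n/2)(V_GS − V_t)² with V_GS = V_G − I_D·R_S = 2.45 − 3.3·I_D.
Substituting gives 3.43·I_D² − 4.43·I_D + 0.857 = 0, with roots I_D = 0.237 or 1.05 mA.
The root I_D = 1.05 mA gives V_GS = -1.03 V ≤ V_t, so take I_D = 0.237 mA.
Then V_GS = 1.67 V and V_DS = V_DD − I_D(R_D+R_S) = 12 − 0.237×3.86 = 11.1 V.
Saturation requires V_DS ≥ V_GS − V_t = 0.867 V; 11.1 ≥ 0.867 ✓.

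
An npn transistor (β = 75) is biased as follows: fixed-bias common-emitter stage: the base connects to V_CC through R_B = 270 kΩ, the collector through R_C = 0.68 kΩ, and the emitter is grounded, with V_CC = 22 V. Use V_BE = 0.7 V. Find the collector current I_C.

Base loop: V_CC = I_B·R_B + V_BE, so I_B = (22 − 0.7)/270 kΩ = 0.0789 mA.
In the active region I_C = β·I_B = 75 × 0.0789 = 5.92 mA.
Collector loop: V_CE = V_CC − I_C·R_C = 22 − 5.92×0.68 = 18 V.
Since V_CE = 18 V > V_CE(sat) ≈ 0.2 V, the transistor is in the active region as assumed.

I_C ≈ 5.9 mA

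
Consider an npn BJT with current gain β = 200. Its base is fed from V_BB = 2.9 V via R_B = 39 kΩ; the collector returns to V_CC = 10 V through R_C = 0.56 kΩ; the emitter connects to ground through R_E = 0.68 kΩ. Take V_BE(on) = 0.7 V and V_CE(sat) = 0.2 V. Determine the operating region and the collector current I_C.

Assume active. Base-emitter loop: I_B = (V_BB − V_BE)/(R_B + (β+1)R_E) = (2.9 − 0.7)/(39 + 201×0.68) = 0.0125 mA.
I_C = β·I_B = 200×0.0125 = 2.5 mA.
V_CE = V_CC − I_C·R_C − I_E·R_E = 10 − 2.5×0.56 − 2.52×0.68 = 6.89 V > V_CE(sat), so the active-region assumption holds.

active; I_C ≈ 2.5 mA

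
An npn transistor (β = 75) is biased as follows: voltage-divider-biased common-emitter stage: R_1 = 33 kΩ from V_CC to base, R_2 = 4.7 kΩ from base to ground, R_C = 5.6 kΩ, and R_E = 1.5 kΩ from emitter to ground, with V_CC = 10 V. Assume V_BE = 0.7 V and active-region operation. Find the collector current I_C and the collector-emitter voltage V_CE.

Thevenize the base divider: V_Th = V_CC·R_2/(R_1+R_2) = 10×4.7/37.7 = 1.25 V, R_Th = R_1‖R_2 = 4.11 kΩ.
Base-emitter loop: V_Th = I_B·R_Th + V_BE + (β+1)I_B·R_E, so I_B = (1.25 − 0.7) / (4.11 + 76×1.5) = 0.00463 mA.
I_C = β·I_B = 75×0.00463 = 0.347 mA, and I_E = (β+1)I_B = 0.352 mA.
V_CE = V_CC − I_C·R_C − I_E·R_E = 10 − 0.347×5.6 − 0.352×1.5 = 7.53 V.
V_CE = 7.53 V > 0.2 V confirms active-region operation.

I_C ≈ 0.35 mA, V_CE ≈ 7.5 V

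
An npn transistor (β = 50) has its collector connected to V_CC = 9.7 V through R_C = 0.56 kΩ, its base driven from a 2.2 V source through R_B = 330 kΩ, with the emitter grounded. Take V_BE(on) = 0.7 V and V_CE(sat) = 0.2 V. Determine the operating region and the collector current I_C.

Assume active. Base-emitter loop: I_B = (V_BB − V_BE)/R_B = (2.2 − 0.7)/330 = 0.00455 mA.
I_C = β·I_B = 50×0.00455 = 0.227 mA.
V_CE = V_CC − I_C·R_C = 9.7 − 0.227×0.56 = 9.57 V > V_CE(sat), so the active-region assumption holds.

active; I_C ≈ 0.23 mA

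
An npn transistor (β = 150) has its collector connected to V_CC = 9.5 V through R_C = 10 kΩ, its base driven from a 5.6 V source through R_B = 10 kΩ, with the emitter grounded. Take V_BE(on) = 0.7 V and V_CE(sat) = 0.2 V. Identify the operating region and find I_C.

Assume active: I_B = (5.6 − 0.7)/10 = 0.49 mA, giving I_C = β·I_B = 73.5 mA.
But then V_CE = 9.5 − 73.5×10 = -725 V < V_CE(sat) = 0.2 V — impossible in the active region.
So the transistor is saturated. With V_CE = 0.2 V, I_C = (V_CC − 0.2)/R_C = 9.3/10 = 0.93 mA.
Check: β·I_B = 73.5 mA > I_C = 0.93 mA, confirming saturation.

saturation; I_C ≈ 0.93 mA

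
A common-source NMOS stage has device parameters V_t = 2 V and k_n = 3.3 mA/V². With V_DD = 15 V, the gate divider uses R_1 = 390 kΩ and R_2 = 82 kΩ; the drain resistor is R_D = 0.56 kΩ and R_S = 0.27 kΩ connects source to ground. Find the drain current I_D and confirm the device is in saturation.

I_D ≈ 0.41 mA

V_G = V_DD·R_2/(R_1+R_2) = 15×82/472 = 2.61 V.
Assume saturation: I_D = (k_n/2)(V_GS − V_t)² with V_GS = V_G − I_D·R_S = 2.61 − 0.27·I_D.
Substituting gives 0.12·I_D² − 1.54·I_D + 0.606 = 0, with roots I_D = 0.406 or 12.4 mA.
The root I_D = 12.4 mA gives V_GS = -0.741 V ≤ V_t, so take I_D = 0.406 mA.
Then V_GS = 2.5 V and V_DS = V_DD − I_D(R_D+R_S) = 15 − 0.406×0.83 = 14.7 V.
Saturation requires V_DS ≥ V_GS − V_t = 0.496 V; 14.7 ≥ 0.496 ✓.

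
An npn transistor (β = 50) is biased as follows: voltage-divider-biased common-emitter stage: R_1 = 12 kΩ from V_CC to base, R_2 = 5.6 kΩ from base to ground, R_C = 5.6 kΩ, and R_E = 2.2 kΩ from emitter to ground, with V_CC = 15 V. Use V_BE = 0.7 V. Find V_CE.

V_CE ≈ 1.2 V

Thevenize the base divider: V_Th = V_CC·R_2/(R_1+R_2) = 15×5.6/17.6 = 4.77 V, R_Th = R_1‖R_2 = 3.82 kΩ.
Base-emitter loop: V_Th = I_B·R_Th + V_BE + (β+1)I_B·R_E, so I_B = (4.77 − 0.7) / (3.82 + 51×2.2) = 0.0351 mA.
I_C = β·I_B = 50×0.0351 = 1.76 mA, and I_E = (β+1)I_B = 1.79 mA.
V_CE = V_CC − I_C·R_C − I_E·R_E = 15 − 1.76×5.6 − 1.79×2.2 = 1.23 V.
V_CE = 1.23 V > 0.2 V confirms active-region operation.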